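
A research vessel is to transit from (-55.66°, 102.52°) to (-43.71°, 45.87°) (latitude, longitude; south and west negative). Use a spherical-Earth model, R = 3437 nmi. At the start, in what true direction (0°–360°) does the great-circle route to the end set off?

N = sin Δλ·cos φ₂ = -0.6038;  D = cos φ₁ sin φ₂ − sin φ₁ cos φ₂ cos Δλ = -0.0617
initial course = atan2(N, D) = 264.17°

264.2°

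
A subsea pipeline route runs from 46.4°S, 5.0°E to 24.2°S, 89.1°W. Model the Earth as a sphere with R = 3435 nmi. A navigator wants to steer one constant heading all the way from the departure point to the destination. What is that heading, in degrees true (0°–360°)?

286.3°

Meridional parts: M(φ₁)=-0.9164, M(φ₂)=-0.4355 → ΔM = +0.4808;  Δλ = -1.6424 rad
tan C = Δλ / ΔM = -3.4156 → C = 286.32°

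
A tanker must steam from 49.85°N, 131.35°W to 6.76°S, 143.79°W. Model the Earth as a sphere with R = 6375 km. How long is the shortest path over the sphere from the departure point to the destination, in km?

Haversine: a = sin²(Δφ/2)+cos φ₁ cos φ₂ sin²(Δλ/2) = 0.23235;  σ = 2·atan2(√a,√(1−a))
σ = 57.636° → d = Rσ = 6375·1.00593 = 6413 km

6413 km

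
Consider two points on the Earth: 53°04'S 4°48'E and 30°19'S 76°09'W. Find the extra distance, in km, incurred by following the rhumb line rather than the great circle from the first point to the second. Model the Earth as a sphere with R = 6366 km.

292 km

Great circle: cos σ = sin φ₁ sin φ₂ + cos φ₁ cos φ₂ cos Δλ,  σ = 1.0643 rad → d_gc = 6775.6 km
Rhumb line: Δψ = +0.5411, q = Δφ/Δψ = 0.7338, d_rh = R√(Δφ²+q²Δλ²) = 7067.8 km
Excess = 7067.8 − 6775.6 = 292.2 ≈ 292 km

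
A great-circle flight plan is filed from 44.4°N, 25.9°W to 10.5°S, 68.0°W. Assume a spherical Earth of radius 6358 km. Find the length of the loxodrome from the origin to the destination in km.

7434 km

Δψ = ln[tan(π/4+φ₂/2)/tan(π/4+φ₁/2)] = -1.0509;  Δφ = -0.9582 rad,  Δλ = -0.7348 rad
q = Δφ/Δψ = 0.9117
d = R·√(Δφ² + q²Δλ²) = 6358·1.16916 = 7434 km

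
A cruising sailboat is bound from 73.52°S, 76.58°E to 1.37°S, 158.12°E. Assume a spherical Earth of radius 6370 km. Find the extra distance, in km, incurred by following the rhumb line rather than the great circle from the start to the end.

412 km

Great circle: cos σ = sin φ₁ sin φ₂ + cos φ₁ cos φ₂ cos Δλ,  σ = 1.5061 rad → d_gc = 9593.9 km
Rhumb line: Δψ = +1.9084, q = Δφ/Δψ = 0.6599, d_rh = R√(Δφ²+q²Δλ²) = 10006.3 km
Excess = 10006.3 − 9593.9 = 412.4 ≈ 412 km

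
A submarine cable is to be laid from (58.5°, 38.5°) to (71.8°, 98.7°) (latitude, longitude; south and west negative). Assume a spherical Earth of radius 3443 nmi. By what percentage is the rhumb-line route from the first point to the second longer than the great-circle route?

Great circle: σ = 0.4711 rad → d_gc = Rσ = 1621.9 nmi
Rhumb: Δφ = +0.2321, Δλ = +1.0507, Δψ = +0.5657, q = Δφ/Δψ = 0.4103 → d_rh = R√(Δφ²+q²Δλ²) = 1685.8 nmi
Excess = (1685.8 − 1621.9) / 1621.9 = 63.9 / 1621.9 = 3.94% ≈ 3.9%

3.9%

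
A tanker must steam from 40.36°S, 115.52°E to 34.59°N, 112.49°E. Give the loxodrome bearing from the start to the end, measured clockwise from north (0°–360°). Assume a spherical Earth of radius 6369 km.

Meridional parts: M(φ₁)=-0.7711, M(φ₂)=+0.6441 → ΔM = +1.4153;  Δλ = -0.0529 rad
tan C = Δλ / ΔM = -0.0374 → C = 357.86°

357.9°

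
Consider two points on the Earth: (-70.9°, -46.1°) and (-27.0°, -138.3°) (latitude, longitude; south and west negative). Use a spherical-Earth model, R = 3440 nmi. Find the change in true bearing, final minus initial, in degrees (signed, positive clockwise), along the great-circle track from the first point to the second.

Initial bearing θ₁ = atan2(sin Δλ cos φ₂, cos φ₁ sin φ₂ − sin φ₁ cos φ₂ cos Δλ) = 258.52°
Final bearing θ₂ = (initial bearing from the destination back to the start) + 180° = 338.91°
Δθ = θ₂ − θ₁ = +80.4°

+80.4°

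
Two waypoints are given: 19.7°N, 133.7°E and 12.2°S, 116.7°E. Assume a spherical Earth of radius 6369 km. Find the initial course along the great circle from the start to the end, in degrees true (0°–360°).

209.1°

θ = atan2( sin Δλ·cos φ₂ ,  cos φ₁ sin φ₂ − sin φ₁ cos φ₂ cos Δλ )
  = atan2(-0.2858, -0.5140) = 209.07°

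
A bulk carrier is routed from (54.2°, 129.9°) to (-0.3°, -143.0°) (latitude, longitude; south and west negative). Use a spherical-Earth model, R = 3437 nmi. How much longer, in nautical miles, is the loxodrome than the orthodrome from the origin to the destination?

Great circle: cos σ = sin φ₁ sin φ₂ + cos φ₁ cos φ₂ cos Δλ,  σ = 1.5454 rad → d_gc = 5311.7 nmi
Rhumb line: Δψ = -1.1354, q = Δφ/Δψ = 0.8378, d_rh = R√(Δφ²+q²Δλ²) = 5463.5 nmi
Excess = 5463.5 − 5311.7 = 151.8 ≈ 152 nmi

152 nmi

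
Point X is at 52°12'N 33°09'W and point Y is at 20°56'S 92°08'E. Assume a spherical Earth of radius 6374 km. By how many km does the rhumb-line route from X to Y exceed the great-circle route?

535 km

Great circle: cos σ = sin φ₁ sin φ₂ + cos φ₁ cos φ₂ cos Δλ,  σ = 2.2306 rad → d_gc = 14217.9 km
Rhumb line: Δψ = -1.4456, q = Δφ/Δψ = 0.8830, d_rh = R√(Δφ²+q²Δλ²) = 14752.5 km
Excess = 14752.5 − 14217.9 = 534.6 ≈ 535 km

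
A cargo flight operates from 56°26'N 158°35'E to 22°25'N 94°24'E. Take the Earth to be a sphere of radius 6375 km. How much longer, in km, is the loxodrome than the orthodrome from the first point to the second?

Great circle: cos σ = sin φ₁ sin φ₂ + cos φ₁ cos φ₂ cos Δλ,  σ = 1.0000 rad → d_gc = 6374.7 km
Rhumb line: Δψ = -0.7970, q = Δφ/Δψ = 0.7449, d_rh = R√(Δφ²+q²Δλ²) = 6528.6 km
Excess = 6528.6 − 6374.7 = 153.9 ≈ 154 km

154 km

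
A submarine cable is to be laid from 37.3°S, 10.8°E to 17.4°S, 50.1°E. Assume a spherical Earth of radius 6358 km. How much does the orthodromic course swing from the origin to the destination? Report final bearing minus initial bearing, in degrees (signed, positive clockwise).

-18.9°

At departure: θ₁ = atan2(sin Δλ cos φ₂, cos φ₁ sin φ₂ − sin φ₁ cos φ₂ cos Δλ) = 70.87°
At arrival: θ₂ = atan2(sin Δλ cos φ₁, −cos φ₂ sin φ₁ + sin φ₂ cos φ₁ cos Δλ) = 51.96°
Δθ = θ₂ − θ₁ = -18.9°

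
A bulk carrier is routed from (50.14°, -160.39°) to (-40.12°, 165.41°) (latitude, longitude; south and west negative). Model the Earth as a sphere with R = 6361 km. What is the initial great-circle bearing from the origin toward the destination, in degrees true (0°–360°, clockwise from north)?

205.6°

θ = atan2( sin Δλ·cos φ₂ ,  cos φ₁ sin φ₂ − sin φ₁ cos φ₂ cos Δλ )
  = atan2(-0.4298, -0.8985) = 205.57°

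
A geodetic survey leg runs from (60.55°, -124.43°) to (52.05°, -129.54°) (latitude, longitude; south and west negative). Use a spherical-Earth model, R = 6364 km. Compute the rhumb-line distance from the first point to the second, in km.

995 km

Rhumb course C = atan2(Δλ, Δψ) with Δψ = ln[tan(π/4+φ₂/2)/tan(π/4+φ₁/2)] = -0.2687, Δλ = -0.0892 → C = 198.36°
d = R·|Δφ| / |cos C| = 6364·0.14835 / 0.94910 = 995 km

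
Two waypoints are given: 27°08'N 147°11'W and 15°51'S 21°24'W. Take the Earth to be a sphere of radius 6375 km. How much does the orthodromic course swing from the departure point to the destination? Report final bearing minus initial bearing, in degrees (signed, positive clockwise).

+23.3°

At departure: θ₁ = atan2(sin Δλ cos φ₂, cos φ₁ sin φ₂ − sin φ₁ cos φ₂ cos Δλ) = 89.01°
At arrival: θ₂ = atan2(sin Δλ cos φ₁, −cos φ₂ sin φ₁ + sin φ₂ cos φ₁ cos Δλ) = 112.33°
Δθ = θ₂ − θ₁ = +23.3°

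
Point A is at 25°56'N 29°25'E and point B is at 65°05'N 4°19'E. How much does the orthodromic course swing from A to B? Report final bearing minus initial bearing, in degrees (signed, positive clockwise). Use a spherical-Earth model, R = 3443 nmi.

At departure: θ₁ = atan2(sin Δλ cos φ₂, cos φ₁ sin φ₂ − sin φ₁ cos φ₂ cos Δλ) = 344.60°
At arrival: θ₂ = atan2(sin Δλ cos φ₁, −cos φ₂ sin φ₁ + sin φ₂ cos φ₁ cos Δλ) = 325.46°
Δθ = θ₂ − θ₁ = -19.1°

-19.1°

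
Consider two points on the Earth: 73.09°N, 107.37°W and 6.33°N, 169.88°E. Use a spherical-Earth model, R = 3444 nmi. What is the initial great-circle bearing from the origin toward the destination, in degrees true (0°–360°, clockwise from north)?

N = sin Δλ·cos φ₂ = -0.9860;  D = cos φ₁ sin φ₂ − sin φ₁ cos φ₂ cos Δλ = -0.0879
initial course = atan2(N, D) = 264.90°

264.9°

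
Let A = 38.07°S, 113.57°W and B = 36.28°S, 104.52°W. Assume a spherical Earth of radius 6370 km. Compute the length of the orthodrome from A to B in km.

826 km

Haversine: a = sin²(Δφ/2)+cos φ₁ cos φ₂ sin²(Δλ/2) = 0.00419;  σ = 2·atan2(√a,√(1−a))
σ = 7.426° → d = Rσ = 6370·0.12962 = 826 km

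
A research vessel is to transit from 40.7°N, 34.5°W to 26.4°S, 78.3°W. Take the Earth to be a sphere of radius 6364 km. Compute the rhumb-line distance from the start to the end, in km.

8723 km

Δψ = ln[tan(π/4+φ₂/2)/tan(π/4+φ₁/2)] = -1.2569;  Δφ = -1.1711 rad,  Δλ = -0.7645 rad
q = Δφ/Δψ = 0.9317
d = R·√(Δφ² + q²Δλ²) = 6364·1.37070 = 8723 km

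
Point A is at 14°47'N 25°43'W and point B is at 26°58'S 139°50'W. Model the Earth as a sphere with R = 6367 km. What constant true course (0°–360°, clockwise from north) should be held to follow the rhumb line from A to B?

Δψ = ln[tan(π/4+φ₂/2)/tan(π/4+φ₁/2)] = -0.7500
Δλ = -1.9917 rad (taken the short way round)
course = atan2(Δλ, Δψ) = 249.37°

249.4°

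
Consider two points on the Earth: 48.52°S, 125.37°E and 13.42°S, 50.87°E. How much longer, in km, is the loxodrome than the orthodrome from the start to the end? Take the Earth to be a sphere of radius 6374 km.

178 km

Great circle: cos σ = sin φ₁ sin φ₂ + cos φ₁ cos φ₂ cos Δλ,  σ = 1.2174 rad → d_gc = 7759.9 km
Rhumb line: Δψ = +0.7347, q = Δφ/Δψ = 0.8338, d_rh = R√(Δφ²+q²Δλ²) = 7937.5 km
Excess = 7937.5 − 7759.9 = 177.6 ≈ 178 km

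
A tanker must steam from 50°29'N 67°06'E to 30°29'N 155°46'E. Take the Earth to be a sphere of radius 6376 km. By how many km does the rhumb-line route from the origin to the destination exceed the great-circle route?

374 km

Great circle: cos σ = sin φ₁ sin φ₂ + cos φ₁ cos φ₂ cos Δλ,  σ = 1.1548 rad → d_gc = 7363.0 km
Rhumb line: Δψ = -0.4648, q = Δφ/Δψ = 0.7510, d_rh = R√(Δφ²+q²Δλ²) = 7737.1 km
Excess = 7737.1 − 7363.0 = 374.1 ≈ 374 km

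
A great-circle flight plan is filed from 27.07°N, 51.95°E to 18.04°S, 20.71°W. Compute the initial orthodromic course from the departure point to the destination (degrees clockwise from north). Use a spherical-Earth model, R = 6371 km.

246.0°

θ = atan2( sin Δλ·cos φ₂ ,  cos φ₁ sin φ₂ − sin φ₁ cos φ₂ cos Δλ )
  = atan2(-0.9076, -0.4047) = 245.97°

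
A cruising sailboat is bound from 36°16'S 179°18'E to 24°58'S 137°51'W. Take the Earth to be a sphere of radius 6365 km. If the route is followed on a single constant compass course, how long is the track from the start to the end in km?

4274 km

Δψ = ln[tan(π/4+φ₂/2)/tan(π/4+φ₁/2)] = +0.2298;  Δφ = +0.1972 rad,  Δλ = +0.7479 rad
q = Δφ/Δψ = 0.8582
d = R·√(Δφ² + q²Δλ²) = 6365·0.67146 = 4274 km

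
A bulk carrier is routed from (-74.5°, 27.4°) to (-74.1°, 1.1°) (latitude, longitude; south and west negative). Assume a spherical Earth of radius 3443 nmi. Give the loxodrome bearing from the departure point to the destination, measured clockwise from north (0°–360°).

273.2°

Meridional parts: M(φ₁)=-1.9944, M(φ₂)=-1.9686 → ΔM = +0.0258;  Δλ = -0.4590 rad
tan C = Δλ / ΔM = -17.7910 → C = 273.22°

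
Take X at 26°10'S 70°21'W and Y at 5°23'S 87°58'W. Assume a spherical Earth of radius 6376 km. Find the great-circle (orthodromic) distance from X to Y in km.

Haversine: a = sin²(Δφ/2)+cos φ₁ cos φ₂ sin²(Δλ/2) = 0.05349;  σ = 2·atan2(√a,√(1−a))
σ = 26.744° → d = Rσ = 6376·0.46678 = 2976 km

2976 km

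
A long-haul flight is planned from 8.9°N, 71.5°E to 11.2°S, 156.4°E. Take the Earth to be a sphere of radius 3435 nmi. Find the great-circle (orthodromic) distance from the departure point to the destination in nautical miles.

5203 nmi

cos σ = sin φ₁ sin φ₂ + cos φ₁ cos φ₂ cos Δλ
      = sin(8.90°)sin(-11.20°) + cos(8.90°)cos(-11.20°)cos(84.90°) = 0.0561
σ = 86.784° → d = Rσ = 3435·1.51467 = 5203 nmi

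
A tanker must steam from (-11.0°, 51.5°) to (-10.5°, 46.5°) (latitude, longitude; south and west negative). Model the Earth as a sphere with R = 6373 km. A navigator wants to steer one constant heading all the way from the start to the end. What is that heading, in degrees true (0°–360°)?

275.8°

Δψ = ln[tan(π/4+φ₂/2)/tan(π/4+φ₁/2)] = +0.0089
Δλ = -0.0873 rad (taken the short way round)
course = atan2(Δλ, Δψ) = 275.81°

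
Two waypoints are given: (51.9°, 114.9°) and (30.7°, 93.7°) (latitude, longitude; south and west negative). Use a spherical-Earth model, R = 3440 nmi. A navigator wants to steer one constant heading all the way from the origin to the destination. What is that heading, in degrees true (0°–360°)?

Δψ = ln[tan(π/4+φ₂/2)/tan(π/4+φ₁/2)] = -0.4999
Δλ = -0.3700 rad (taken the short way round)
course = atan2(Δλ, Δψ) = 216.51°

216.5°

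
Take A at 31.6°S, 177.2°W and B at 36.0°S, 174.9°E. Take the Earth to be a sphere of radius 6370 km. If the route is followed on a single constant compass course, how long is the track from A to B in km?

Δψ = ln[tan(π/4+φ₂/2)/tan(π/4+φ₁/2)] = -0.0925;  Δφ = -0.0768 rad,  Δλ = -0.1379 rad
q = Δφ/Δψ = 0.8306
d = R·√(Δφ² + q²Δλ²) = 6370·0.13789 = 878 km

878 km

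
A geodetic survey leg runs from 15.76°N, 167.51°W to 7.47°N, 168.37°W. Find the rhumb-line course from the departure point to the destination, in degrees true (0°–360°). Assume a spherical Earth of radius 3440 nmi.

185.8°

Meridional parts: M(φ₁)=+0.2786, M(φ₂)=+0.1307 → ΔM = -0.1479;  Δλ = -0.0150 rad
tan C = Δλ / ΔM = +0.1015 → C = 185.80°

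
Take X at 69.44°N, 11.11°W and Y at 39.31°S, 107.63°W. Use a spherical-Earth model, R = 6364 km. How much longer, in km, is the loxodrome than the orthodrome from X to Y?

365 km

Great circle: cos σ = sin φ₁ sin φ₂ + cos φ₁ cos φ₂ cos Δλ,  σ = 2.2447 rad → d_gc = 14285.1 km
Rhumb line: Δψ = -2.4545, q = Δφ/Δψ = 0.7733, d_rh = R√(Δφ²+q²Δλ²) = 14650.4 km
Excess = 14650.4 − 14285.1 = 365.3 ≈ 365 km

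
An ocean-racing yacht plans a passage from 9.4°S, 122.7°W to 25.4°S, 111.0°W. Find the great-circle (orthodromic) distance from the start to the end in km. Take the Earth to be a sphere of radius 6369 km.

2166 km

cos σ = sin φ₁ sin φ₂ + cos φ₁ cos φ₂ cos Δλ
      = sin(-9.40°)sin(-25.40°) + cos(-9.40°)cos(-25.40°)cos(11.70°) = 0.9427
σ = 19.482° → d = Rσ = 6369·0.34003 = 2166 km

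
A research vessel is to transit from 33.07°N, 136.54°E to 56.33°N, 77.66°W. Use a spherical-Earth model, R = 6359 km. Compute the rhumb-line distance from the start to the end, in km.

Δψ = ln[tan(π/4+φ₂/2)/tan(π/4+φ₁/2)] = +0.5832;  Δφ = +0.4060 rad,  Δλ = +2.5447 rad
q = Δφ/Δψ = 0.6961
d = R·√(Δφ² + q²Δλ²) = 6359·1.81725 = 11556 km

11556 km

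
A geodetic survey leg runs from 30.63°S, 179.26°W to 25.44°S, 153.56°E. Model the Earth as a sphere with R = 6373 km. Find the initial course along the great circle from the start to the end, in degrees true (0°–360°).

275.5°

θ = atan2( sin Δλ·cos φ₂ ,  cos φ₁ sin φ₂ − sin φ₁ cos φ₂ cos Δλ )
  = atan2(-0.4125, +0.0397) = 275.49°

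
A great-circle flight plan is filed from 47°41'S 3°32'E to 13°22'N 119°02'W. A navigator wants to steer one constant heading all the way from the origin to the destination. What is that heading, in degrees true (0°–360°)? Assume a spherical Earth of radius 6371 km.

Meridional parts: M(φ₁)=-0.9492, M(φ₂)=+0.2354 → ΔM = +1.1847;  Δλ = -2.1392 rad
tan C = Δλ / ΔM = -1.8057 → C = 298.98°

299.0°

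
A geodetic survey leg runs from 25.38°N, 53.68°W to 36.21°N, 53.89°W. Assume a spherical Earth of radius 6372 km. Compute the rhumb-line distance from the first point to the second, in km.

Δψ = ln[tan(π/4+φ₂/2)/tan(π/4+φ₁/2)] = +0.2206;  Δφ = +0.1890 rad,  Δλ = -0.0037 rad
q = Δφ/Δψ = 0.8568
d = R·√(Δφ² + q²Δλ²) = 6372·0.18905 = 1205 km

1205 km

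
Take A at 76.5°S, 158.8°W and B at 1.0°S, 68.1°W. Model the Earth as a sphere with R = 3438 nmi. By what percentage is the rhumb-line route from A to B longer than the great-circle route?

5.7%

Great circle: σ = 1.5567 rad → d_gc = Rσ = 5351.9 nmi
Rhumb: Δφ = +1.3177, Δλ = +1.5830, Δψ = +2.1166, q = Δφ/Δψ = 0.6226 → d_rh = R√(Δφ²+q²Δλ²) = 5657.2 nmi
Excess = (5657.2 − 5351.9) / 5351.9 = 305.3 / 5351.9 = 5.70% ≈ 5.7%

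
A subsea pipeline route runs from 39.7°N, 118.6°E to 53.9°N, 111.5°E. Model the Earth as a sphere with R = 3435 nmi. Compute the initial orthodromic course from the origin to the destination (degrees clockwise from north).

343.6°

N = sin Δλ·cos φ₂ = -0.0728;  D = cos φ₁ sin φ₂ − sin φ₁ cos φ₂ cos Δλ = +0.2482
initial course = atan2(N, D) = 343.65°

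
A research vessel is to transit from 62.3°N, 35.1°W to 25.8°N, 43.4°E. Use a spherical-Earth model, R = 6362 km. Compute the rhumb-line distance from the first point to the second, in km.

Rhumb course C = atan2(Δλ, Δψ) with Δψ = ln[tan(π/4+φ₂/2)/tan(π/4+φ₁/2)] = -0.9339, Δλ = +1.3701 → C = 124.28°
d = R·|Δφ| / |cos C| = 6362·0.63705 / 0.56322 = 7196 km

7196 km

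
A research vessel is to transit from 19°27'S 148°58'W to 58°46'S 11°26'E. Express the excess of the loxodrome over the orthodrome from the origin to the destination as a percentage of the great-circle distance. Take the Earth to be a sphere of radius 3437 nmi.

24.7%

Great circle: σ = 1.7476 rad → d_gc = Rσ = 6006.5 nmi
Rhumb: Δφ = -0.6862, Δλ = +2.7995, Δψ = -0.9285, q = Δφ/Δψ = 0.7390 → d_rh = R√(Δφ²+q²Δλ²) = 7491.9 nmi
Excess = (7491.9 − 6006.5) / 6006.5 = 1485.4 / 6006.5 = 24.73% ≈ 24.7%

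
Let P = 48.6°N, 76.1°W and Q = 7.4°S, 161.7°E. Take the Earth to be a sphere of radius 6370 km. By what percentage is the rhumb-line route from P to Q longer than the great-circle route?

4.7%

Great circle: σ = 2.0332 rad → d_gc = Rσ = 12951.3 km
Rhumb: Δφ = -0.9774, Δλ = -2.1328, Δψ = -1.1027, q = Δφ/Δψ = 0.8863 → d_rh = R√(Δφ²+q²Δλ²) = 13556.0 km
Excess = (13556.0 − 12951.3) / 12951.3 = 604.7 / 12951.3 = 4.67% ≈ 4.7%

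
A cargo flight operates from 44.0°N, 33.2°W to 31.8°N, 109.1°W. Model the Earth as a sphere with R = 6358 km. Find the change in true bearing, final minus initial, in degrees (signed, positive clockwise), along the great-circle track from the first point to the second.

At departure: θ₁ = atan2(sin Δλ cos φ₂, cos φ₁ sin φ₂ − sin φ₁ cos φ₂ cos Δλ) = 285.93°
At arrival: θ₂ = atan2(sin Δλ cos φ₁, −cos φ₂ sin φ₁ + sin φ₂ cos φ₁ cos Δλ) = 234.48°
Δθ = θ₂ − θ₁ = -51.4°

-51.4°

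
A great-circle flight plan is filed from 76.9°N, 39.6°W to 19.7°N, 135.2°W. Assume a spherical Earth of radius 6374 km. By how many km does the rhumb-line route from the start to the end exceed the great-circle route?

Great circle: cos σ = sin φ₁ sin φ₂ + cos φ₁ cos φ₂ cos Δλ,  σ = 1.2582 rad → d_gc = 8020.0 km
Rhumb line: Δψ = -1.8136, q = Δφ/Δψ = 0.5505, d_rh = R√(Δφ²+q²Δλ²) = 8646.8 km
Excess = 8646.8 − 8020.0 = 626.8 ≈ 627 km

627 km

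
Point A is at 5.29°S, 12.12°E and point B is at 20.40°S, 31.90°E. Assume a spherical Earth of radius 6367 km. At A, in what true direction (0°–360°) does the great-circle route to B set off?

130.0°

N = sin Δλ·cos φ₂ = +0.3172;  D = cos φ₁ sin φ₂ − sin φ₁ cos φ₂ cos Δλ = -0.2658
initial course = atan2(N, D) = 129.96°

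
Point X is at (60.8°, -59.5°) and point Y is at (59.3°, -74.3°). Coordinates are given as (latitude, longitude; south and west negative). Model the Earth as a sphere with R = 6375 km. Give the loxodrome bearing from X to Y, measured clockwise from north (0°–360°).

Meridional parts: M(φ₁)=+1.3452, M(φ₂)=+1.2928 → ΔM = -0.0524;  Δλ = -0.2583 rad
tan C = Δλ / ΔM = +4.9249 → C = 258.52°

258.5°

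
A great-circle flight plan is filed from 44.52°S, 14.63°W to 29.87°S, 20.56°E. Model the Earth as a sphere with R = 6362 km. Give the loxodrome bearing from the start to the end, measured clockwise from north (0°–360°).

62.3°

Meridional parts: M(φ₁)=-0.8696, M(φ₂)=-0.5467 → ΔM = +0.3229;  Δλ = +0.6142 rad
tan C = Δλ / ΔM = +1.9022 → C = 62.27°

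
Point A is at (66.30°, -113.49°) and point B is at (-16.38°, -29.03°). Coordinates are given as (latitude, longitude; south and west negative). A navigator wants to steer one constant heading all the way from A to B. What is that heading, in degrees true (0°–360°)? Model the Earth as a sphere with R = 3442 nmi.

141.5°

Meridional parts: M(φ₁)=+1.5615, M(φ₂)=-0.2899 → ΔM = -1.8514;  Δλ = +1.4741 rad
tan C = Δλ / ΔM = -0.7962 → C = 141.47°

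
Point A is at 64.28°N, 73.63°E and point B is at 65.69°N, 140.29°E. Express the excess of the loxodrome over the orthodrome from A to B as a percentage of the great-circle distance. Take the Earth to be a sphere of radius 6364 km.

Great circle: σ = 0.4694 rad → d_gc = Rσ = 2987.5 km
Rhumb: Δφ = +0.0246, Δλ = +1.1634, Δψ = +0.0582, q = Δφ/Δψ = 0.4227 → d_rh = R√(Δφ²+q²Δλ²) = 3134.0 km
Excess = (3134.0 − 2987.5) / 2987.5 = 146.5 / 2987.5 = 4.90% ≈ 4.9%

4.9%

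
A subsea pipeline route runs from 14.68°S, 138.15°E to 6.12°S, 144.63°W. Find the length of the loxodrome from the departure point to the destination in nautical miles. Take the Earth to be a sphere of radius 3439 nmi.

Rhumb course C = atan2(Δλ, Δψ) with Δψ = ln[tan(π/4+φ₂/2)/tan(π/4+φ₁/2)] = +0.1520, Δλ = +1.3477 → C = 83.56°
d = R·|Δφ| / |cos C| = 3439·0.14940 / 0.11210 = 4583 nmi

4583 nmi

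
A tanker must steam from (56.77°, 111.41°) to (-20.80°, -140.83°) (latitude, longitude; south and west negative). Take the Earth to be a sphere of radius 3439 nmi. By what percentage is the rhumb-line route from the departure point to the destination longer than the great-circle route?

Great circle: σ = 2.0413 rad → d_gc = Rσ = 7019.9 nmi
Rhumb: Δφ = -1.3539, Δλ = +1.8808, Δψ = -1.5806, q = Δφ/Δψ = 0.8565 → d_rh = R√(Δφ²+q²Δλ²) = 7236.7 nmi
Excess = (7236.7 − 7019.9) / 7019.9 = 216.8 / 7019.9 = 3.09% ≈ 3.1%

3.1%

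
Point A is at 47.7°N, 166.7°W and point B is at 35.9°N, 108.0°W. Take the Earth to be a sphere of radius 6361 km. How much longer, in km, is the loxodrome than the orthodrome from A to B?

Great circle: cos σ = sin φ₁ sin φ₂ + cos φ₁ cos φ₂ cos Δλ,  σ = 0.7714 rad → d_gc = 4907.0 km
Rhumb line: Δψ = -0.2775, q = Δφ/Δψ = 0.7420, d_rh = R√(Δφ²+q²Δλ²) = 5010.1 km
Excess = 5010.1 − 4907.0 = 103.1 ≈ 103 km

103 km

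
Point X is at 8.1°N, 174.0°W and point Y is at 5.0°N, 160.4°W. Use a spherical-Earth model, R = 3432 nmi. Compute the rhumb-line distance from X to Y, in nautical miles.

Rhumb course C = atan2(Δλ, Δψ) with Δψ = ln[tan(π/4+φ₂/2)/tan(π/4+φ₁/2)] = -0.0545, Δλ = +0.2374 → C = 102.92°
d = R·|Δφ| / |cos C| = 3432·0.05411 / 0.22365 = 830 nmi

830 nmi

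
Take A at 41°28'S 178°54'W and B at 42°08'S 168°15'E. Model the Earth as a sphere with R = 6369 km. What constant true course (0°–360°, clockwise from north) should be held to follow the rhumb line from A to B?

Δψ = ln[tan(π/4+φ₂/2)/tan(π/4+φ₁/2)] = -0.0156
Δλ = -0.2243 rad (taken the short way round)
course = atan2(Δλ, Δψ) = 266.02°

266.0°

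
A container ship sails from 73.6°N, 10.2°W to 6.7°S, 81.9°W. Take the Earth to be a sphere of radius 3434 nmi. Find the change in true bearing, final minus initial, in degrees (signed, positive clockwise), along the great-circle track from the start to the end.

-55.0°

Initial bearing θ₁ = atan2(sin Δλ cos φ₂, cos φ₁ sin φ₂ − sin φ₁ cos φ₂ cos Δλ) = 250.60°
Final bearing θ₂ = (initial bearing from the destination back to the start) + 180° = 195.55°
Δθ = θ₂ − θ₁ = -55.0°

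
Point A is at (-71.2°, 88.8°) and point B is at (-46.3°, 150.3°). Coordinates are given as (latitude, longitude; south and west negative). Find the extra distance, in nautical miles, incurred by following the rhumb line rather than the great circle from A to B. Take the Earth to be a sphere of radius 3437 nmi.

Great circle: cos σ = sin φ₁ sin φ₂ + cos φ₁ cos φ₂ cos Δλ,  σ = 0.6590 rad → d_gc = 2264.8 nmi
Rhumb line: Δψ = +0.8847, q = Δφ/Δψ = 0.4913, d_rh = R√(Δφ²+q²Δλ²) = 2348.5 nmi
Excess = 2348.5 − 2264.8 = 83.7 ≈ 84 nmi

84 nmi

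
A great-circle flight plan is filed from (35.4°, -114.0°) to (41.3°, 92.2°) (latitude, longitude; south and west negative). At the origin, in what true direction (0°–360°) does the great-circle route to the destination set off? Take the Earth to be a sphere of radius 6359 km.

N = sin Δλ·cos φ₂ = -0.3317;  D = cos φ₁ sin φ₂ − sin φ₁ cos φ₂ cos Δλ = +0.9285
initial course = atan2(N, D) = 340.34°

340.3°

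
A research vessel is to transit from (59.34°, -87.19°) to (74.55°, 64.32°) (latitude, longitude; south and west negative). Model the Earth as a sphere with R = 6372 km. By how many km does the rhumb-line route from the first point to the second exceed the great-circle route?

1598 km

Great circle: cos σ = sin φ₁ sin φ₂ + cos φ₁ cos φ₂ cos Δλ,  σ = 0.7817 rad → d_gc = 4980.9 km
Rhumb line: Δψ = +0.7035, q = Δφ/Δψ = 0.3773, d_rh = R√(Δφ²+q²Δλ²) = 6579.1 km
Excess = 6579.1 − 4980.9 = 1598.2 ≈ 1598 km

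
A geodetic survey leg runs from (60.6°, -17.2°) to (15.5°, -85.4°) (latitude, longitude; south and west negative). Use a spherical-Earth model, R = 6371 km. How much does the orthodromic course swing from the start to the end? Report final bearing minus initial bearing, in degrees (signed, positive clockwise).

Initial bearing θ₁ = atan2(sin Δλ cos φ₂, cos φ₁ sin φ₂ − sin φ₁ cos φ₂ cos Δλ) = 258.59°
Final bearing θ₂ = (initial bearing from the destination back to the start) + 180° = 209.96°
Δθ = θ₂ − θ₁ = -48.6°

-48.6°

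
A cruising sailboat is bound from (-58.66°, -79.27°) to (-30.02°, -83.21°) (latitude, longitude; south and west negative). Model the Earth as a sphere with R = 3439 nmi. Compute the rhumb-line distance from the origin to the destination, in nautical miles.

Rhumb course C = atan2(Δλ, Δψ) with Δψ = ln[tan(π/4+φ₂/2)/tan(π/4+φ₁/2)] = +0.7214, Δλ = -0.0688 → C = 354.55°
d = R·|Δφ| / |cos C| = 3439·0.49986 / 0.99549 = 1727 nmi

1727 nmi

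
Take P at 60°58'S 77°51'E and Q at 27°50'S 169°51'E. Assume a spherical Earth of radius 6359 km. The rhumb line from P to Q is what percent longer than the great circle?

6.4%

Great circle: σ = 1.1666 rad → d_gc = Rσ = 7418.6 km
Rhumb: Δφ = +0.5783, Δλ = +1.6057, Δψ = +0.8451, q = Δφ/Δψ = 0.6843 → d_rh = R√(Δφ²+q²Δλ²) = 7895.6 km
Excess = (7895.6 − 7418.6) / 7418.6 = 477.0 / 7418.6 = 6.43% ≈ 6.4%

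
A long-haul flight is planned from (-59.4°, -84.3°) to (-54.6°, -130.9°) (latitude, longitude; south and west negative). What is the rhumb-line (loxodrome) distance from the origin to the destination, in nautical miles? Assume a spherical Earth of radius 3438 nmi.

Δψ = ln[tan(π/4+φ₂/2)/tan(π/4+φ₁/2)] = +0.1541;  Δφ = +0.0838 rad,  Δλ = -0.8133 rad
q = Δφ/Δψ = 0.5437
d = R·√(Δφ² + q²Δλ²) = 3438·0.45009 = 1547 nmi

1547 nmi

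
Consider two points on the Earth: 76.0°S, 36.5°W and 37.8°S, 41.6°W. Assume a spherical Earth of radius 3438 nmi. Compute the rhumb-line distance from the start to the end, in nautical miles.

2297 nmi

Δψ = ln[tan(π/4+φ₂/2)/tan(π/4+φ₁/2)] = +1.3838;  Δφ = +0.6667 rad,  Δλ = -0.0890 rad
q = Δφ/Δψ = 0.4818
d = R·√(Δφ² + q²Δλ²) = 3438·0.66809 = 2297 nmi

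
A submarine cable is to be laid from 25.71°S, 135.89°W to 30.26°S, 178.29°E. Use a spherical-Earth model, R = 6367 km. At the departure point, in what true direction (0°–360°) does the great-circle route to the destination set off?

N = sin Δλ·cos φ₂ = -0.6194;  D = cos φ₁ sin φ₂ − sin φ₁ cos φ₂ cos Δλ = -0.1929
initial course = atan2(N, D) = 252.70°

252.7°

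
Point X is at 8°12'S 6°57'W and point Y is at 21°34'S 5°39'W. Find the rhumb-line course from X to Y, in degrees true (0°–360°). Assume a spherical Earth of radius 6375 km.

174.6°

Δψ = ln[tan(π/4+φ₂/2)/tan(π/4+φ₁/2)] = -0.2420
Δλ = +0.0227 rad (taken the short way round)
course = atan2(Δλ, Δψ) = 174.64°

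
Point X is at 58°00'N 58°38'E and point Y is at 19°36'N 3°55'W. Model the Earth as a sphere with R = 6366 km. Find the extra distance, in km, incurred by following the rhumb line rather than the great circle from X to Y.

148 km

Great circle: cos σ = sin φ₁ sin φ₂ + cos φ₁ cos φ₂ cos Δλ,  σ = 1.0303 rad → d_gc = 6558.6 km
Rhumb line: Δψ = -0.9002, q = Δφ/Δψ = 0.7445, d_rh = R√(Δφ²+q²Δλ²) = 6706.4 km
Excess = 6706.4 − 6558.6 = 147.8 ≈ 148 km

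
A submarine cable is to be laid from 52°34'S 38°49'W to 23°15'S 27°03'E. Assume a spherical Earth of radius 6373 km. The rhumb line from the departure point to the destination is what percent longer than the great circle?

Great circle: σ = 0.9982 rad → d_gc = Rσ = 6361.7 km
Rhumb: Δφ = +0.5117, Δλ = +1.1496, Δψ = +0.6649, q = Δφ/Δψ = 0.7695 → d_rh = R√(Δφ²+q²Δλ²) = 6512.9 km
Excess = (6512.9 − 6361.7) / 6361.7 = 151.2 / 6361.7 = 2.38% ≈ 2.4%

2.4%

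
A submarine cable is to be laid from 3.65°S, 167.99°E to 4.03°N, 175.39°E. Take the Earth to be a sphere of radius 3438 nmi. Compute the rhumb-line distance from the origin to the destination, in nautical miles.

Δψ = ln[tan(π/4+φ₂/2)/tan(π/4+φ₁/2)] = +0.1341;  Δφ = +0.1340 rad,  Δλ = +0.1292 rad
q = Δφ/Δψ = 0.9992
d = R·√(Δφ² + q²Δλ²) = 3438·0.18607 = 640 nmi

640 nmi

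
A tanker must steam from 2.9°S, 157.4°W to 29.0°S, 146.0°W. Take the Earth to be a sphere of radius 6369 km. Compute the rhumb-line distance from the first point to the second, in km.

3142 km

Rhumb course C = atan2(Δλ, Δψ) with Δψ = ln[tan(π/4+φ₂/2)/tan(π/4+φ₁/2)] = -0.4786, Δλ = +0.1990 → C = 157.43°
d = R·|Δφ| / |cos C| = 6369·0.45553 / 0.92339 = 3142 km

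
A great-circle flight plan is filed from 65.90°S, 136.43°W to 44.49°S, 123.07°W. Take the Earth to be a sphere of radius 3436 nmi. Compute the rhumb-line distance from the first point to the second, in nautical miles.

Rhumb course C = atan2(Δλ, Δψ) with Δψ = ln[tan(π/4+φ₂/2)/tan(π/4+φ₁/2)] = +0.6754, Δλ = +0.2332 → C = 19.05°
d = R·|Δφ| / |cos C| = 3436·0.37367 / 0.94526 = 1358 nmi

1358 nmi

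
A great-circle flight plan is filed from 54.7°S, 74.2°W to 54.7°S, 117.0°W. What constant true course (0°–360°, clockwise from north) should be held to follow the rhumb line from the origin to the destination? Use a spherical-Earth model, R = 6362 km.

Δψ = ln[tan(π/4+φ₂/2)/tan(π/4+φ₁/2)] = +0.0000
Δλ = -0.7470 rad (taken the short way round)
course = atan2(Δλ, Δψ) = 270.00°

270.0°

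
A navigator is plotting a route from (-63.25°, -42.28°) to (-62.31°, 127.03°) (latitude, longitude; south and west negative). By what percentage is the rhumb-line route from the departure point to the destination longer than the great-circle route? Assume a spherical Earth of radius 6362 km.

42.9%

Great circle: σ = 0.9457 rad → d_gc = Rσ = 6016.5 km
Rhumb: Δφ = +0.0164, Δλ = +2.9550, Δψ = +0.0359, q = Δφ/Δψ = 0.4574 → d_rh = R√(Δφ²+q²Δλ²) = 8599.0 km
Excess = (8599.0 − 6016.5) / 6016.5 = 2582.5 / 6016.5 = 42.92% ≈ 42.9%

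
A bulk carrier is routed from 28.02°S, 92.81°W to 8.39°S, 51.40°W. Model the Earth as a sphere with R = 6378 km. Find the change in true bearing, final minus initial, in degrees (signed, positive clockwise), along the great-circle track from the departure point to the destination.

-13.7°

At departure: θ₁ = atan2(sin Δλ cos φ₂, cos φ₁ sin φ₂ − sin φ₁ cos φ₂ cos Δλ) = 71.44°
At arrival: θ₂ = atan2(sin Δλ cos φ₁, −cos φ₂ sin φ₁ + sin φ₂ cos φ₁ cos Δλ) = 57.77°
Δθ = θ₂ − θ₁ = -13.7°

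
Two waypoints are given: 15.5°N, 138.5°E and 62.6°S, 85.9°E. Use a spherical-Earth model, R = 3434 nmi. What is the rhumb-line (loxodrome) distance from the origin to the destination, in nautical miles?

Δψ = ln[tan(π/4+φ₂/2)/tan(π/4+φ₁/2)] = -1.6854;  Δφ = -1.3631 rad,  Δλ = -0.9180 rad
q = Δφ/Δψ = 0.8088
d = R·√(Δφ² + q²Δλ²) = 3434·1.55220 = 5330 nmi

5330 nmi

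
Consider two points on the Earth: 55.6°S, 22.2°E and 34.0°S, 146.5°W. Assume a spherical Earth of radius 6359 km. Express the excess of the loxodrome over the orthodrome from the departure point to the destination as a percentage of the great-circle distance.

33.0%

Great circle: σ = 1.5687 rad → d_gc = Rσ = 9975.3 km
Rhumb: Δφ = +0.3770, Δλ = -2.9444, Δψ = +0.5410, q = Δφ/Δψ = 0.6969 → d_rh = R√(Δφ²+q²Δλ²) = 13266.2 km
Excess = (13266.2 − 9975.3) / 9975.3 = 3290.9 / 9975.3 = 32.99% ≈ 33.0%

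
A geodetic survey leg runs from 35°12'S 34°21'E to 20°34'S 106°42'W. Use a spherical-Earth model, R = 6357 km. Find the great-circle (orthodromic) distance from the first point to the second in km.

12550 km

cos σ = sin φ₁ sin φ₂ + cos φ₁ cos φ₂ cos Δλ
      = sin(-35.20°)sin(-20.57°) + cos(-35.20°)cos(-20.57°)cos(-141.05°) = -0.3925
σ = 113.109° → d = Rσ = 6357·1.97413 = 12550 km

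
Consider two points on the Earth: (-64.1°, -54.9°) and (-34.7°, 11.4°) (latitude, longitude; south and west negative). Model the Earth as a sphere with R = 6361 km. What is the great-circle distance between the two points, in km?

5437 km

cos σ = sin φ₁ sin φ₂ + cos φ₁ cos φ₂ cos Δλ
      = sin(-64.10°)sin(-34.70°) + cos(-64.10°)cos(-34.70°)cos(66.30°) = 0.6564
σ = 48.971° → d = Rσ = 6361·0.85470 = 5437 km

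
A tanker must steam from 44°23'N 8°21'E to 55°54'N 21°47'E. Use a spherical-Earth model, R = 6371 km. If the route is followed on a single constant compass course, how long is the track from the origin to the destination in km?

Rhumb course C = atan2(Δλ, Δψ) with Δψ = ln[tan(π/4+φ₂/2)/tan(π/4+φ₁/2)] = +0.3157, Δλ = +0.2345 → C = 36.60°
d = R·|Δφ| / |cos C| = 6371·0.20100 / 0.80282 = 1595 km

1595 km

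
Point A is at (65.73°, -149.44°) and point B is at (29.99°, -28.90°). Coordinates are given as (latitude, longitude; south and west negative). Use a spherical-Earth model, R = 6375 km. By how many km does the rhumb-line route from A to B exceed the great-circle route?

1116 km

Great circle: cos σ = sin φ₁ sin φ₂ + cos φ₁ cos φ₂ cos Δλ,  σ = 1.2924 rad → d_gc = 8239.3 km
Rhumb line: Δψ = -0.9879, q = Δφ/Δψ = 0.6314, d_rh = R√(Δφ²+q²Δλ²) = 9355.6 km
Excess = 9355.6 − 8239.3 = 1116.3 ≈ 1116 km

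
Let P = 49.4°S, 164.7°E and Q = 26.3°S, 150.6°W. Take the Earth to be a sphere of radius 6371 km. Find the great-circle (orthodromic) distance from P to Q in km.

Haversine: a = sin²(Δφ/2)+cos φ₁ cos φ₂ sin²(Δλ/2) = 0.12445;  σ = 2·atan2(√a,√(1−a))
σ = 41.314° → d = Rσ = 6371·0.72107 = 4594 km

4594 km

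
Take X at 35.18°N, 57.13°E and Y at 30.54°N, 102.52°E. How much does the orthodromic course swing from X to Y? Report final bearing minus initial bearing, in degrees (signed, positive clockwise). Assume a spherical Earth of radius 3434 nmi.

Initial bearing θ₁ = atan2(sin Δλ cos φ₂, cos φ₁ sin φ₂ − sin φ₁ cos φ₂ cos Δλ) = 83.78°
Final bearing θ₂ = (initial bearing from the destination back to the start) + 180° = 109.37°
Δθ = θ₂ − θ₁ = +25.6°

+25.6°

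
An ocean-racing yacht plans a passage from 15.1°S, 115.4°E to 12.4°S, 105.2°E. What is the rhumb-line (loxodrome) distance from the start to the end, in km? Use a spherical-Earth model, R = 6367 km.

Δψ = ln[tan(π/4+φ₂/2)/tan(π/4+φ₁/2)] = +0.0485;  Δφ = +0.0471 rad,  Δλ = -0.1780 rad
q = Δφ/Δψ = 0.9712
d = R·√(Δφ² + q²Δλ²) = 6367·0.17921 = 1141 km

1141 km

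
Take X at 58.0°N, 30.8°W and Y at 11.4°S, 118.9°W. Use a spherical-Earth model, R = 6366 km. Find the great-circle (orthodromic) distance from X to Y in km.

10961 km

cos σ = sin φ₁ sin φ₂ + cos φ₁ cos φ₂ cos Δλ
      = sin(58.00°)sin(-11.40°) + cos(58.00°)cos(-11.40°)cos(-88.10°) = -0.1504
σ = 98.650° → d = Rσ = 6366·1.72177 = 10961 km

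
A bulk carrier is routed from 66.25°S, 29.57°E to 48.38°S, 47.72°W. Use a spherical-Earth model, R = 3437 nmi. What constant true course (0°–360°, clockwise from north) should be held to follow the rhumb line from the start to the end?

293.7°

Meridional parts: M(φ₁)=-1.5593, M(φ₂)=-0.9674 → ΔM = +0.5919;  Δλ = -1.3490 rad
tan C = Δλ / ΔM = -2.2790 → C = 293.69°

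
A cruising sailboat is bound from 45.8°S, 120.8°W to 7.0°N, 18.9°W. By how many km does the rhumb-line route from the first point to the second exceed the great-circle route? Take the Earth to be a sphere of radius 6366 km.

282 km

Great circle: cos σ = sin φ₁ sin φ₂ + cos φ₁ cos φ₂ cos Δλ,  σ = 1.8029 rad → d_gc = 11477.5 km
Rhumb line: Δψ = +1.0237, q = Δφ/Δψ = 0.9002, d_rh = R√(Δφ²+q²Δλ²) = 11759.4 km
Excess = 11759.4 − 11477.5 = 281.9 ≈ 282 km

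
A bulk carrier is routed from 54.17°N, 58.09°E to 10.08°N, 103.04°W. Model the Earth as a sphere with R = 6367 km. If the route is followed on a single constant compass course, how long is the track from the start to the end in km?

Δψ = ln[tan(π/4+φ₂/2)/tan(π/4+φ₁/2)] = -0.9524;  Δφ = -0.7695 rad,  Δλ = -2.8122 rad
q = Δφ/Δψ = 0.8080
d = R·√(Δφ² + q²Δλ²) = 6367·2.39901 = 15275 km

15275 km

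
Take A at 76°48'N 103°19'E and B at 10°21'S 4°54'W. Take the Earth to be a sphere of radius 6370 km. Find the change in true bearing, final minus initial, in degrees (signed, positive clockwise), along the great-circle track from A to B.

-92.5°

At departure: θ₁ = atan2(sin Δλ cos φ₂, cos φ₁ sin φ₂ − sin φ₁ cos φ₂ cos Δλ) = 285.46°
At arrival: θ₂ = atan2(sin Δλ cos φ₁, −cos φ₂ sin φ₁ + sin φ₂ cos φ₁ cos Δλ) = 192.93°
Δθ = θ₂ − θ₁ = -92.5°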